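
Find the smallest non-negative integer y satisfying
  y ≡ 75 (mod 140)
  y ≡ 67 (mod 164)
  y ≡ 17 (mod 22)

Combine the congruences pairwise.
gcd(140, 164) = 4 and 4 | (67 − 75), so the pair is consistent; merging gives y ≡ 2035 (mod 5740), where 5740 = lcm(140, 164).
gcd(5740, 22) = 2 and 2 | (17 − 2035), so the pair is consistent; merging gives y ≡ 47955 (mod 63140), where 63140 = lcm(5740, 22).
The solution is unique modulo lcm(140, 164, 22) = 63140.

47955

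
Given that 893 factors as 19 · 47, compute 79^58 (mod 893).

Mod 19: 79 ≡ 3; by Fermat, exponent reduces to 58 mod 18 = 4; 3^4 ≡ 5 (mod 19).
Mod 47: 79 ≡ 32; by Fermat, exponent reduces to 58 mod 46 = 12; 32^12 ≡ 28 (mod 47).
Combine by CRT: x ≡ 5 (mod 19), x ≡ 28 (mod 47) ⇒ x ≡ 404 (mod 893).

404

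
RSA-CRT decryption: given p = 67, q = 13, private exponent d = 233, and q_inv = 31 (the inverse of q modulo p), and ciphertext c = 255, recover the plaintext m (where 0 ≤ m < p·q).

d_p = d mod (p−1) = 233 mod 66 = 35; d_q = d mod (q−1) = 5.
m₁ = c^(d_p) mod p: c ≡ 54 (mod 67), and 54^35 mod 67 = 35.
m₂ = c^(d_q) mod q: c ≡ 8 (mod 13), and 8^5 mod 13 = 8.
h = q_inv·(m₁ − m₂) mod p = 31·(35 − 8) mod 67 = 33.
m = m₂ + h·q = 8 + 33·13 = 437.

437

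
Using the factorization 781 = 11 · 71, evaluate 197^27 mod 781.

Mod 11: 197 ≡ 10; by Fermat, exponent reduces to 27 mod 10 = 7; 10^7 ≡ 10 (mod 11).
Mod 71: 197 ≡ 55; 55^27 ≡ 63 (mod 71).
Combine by CRT: x ≡ 10 (mod 11), x ≡ 63 (mod 71) ⇒ x ≡ 560 (mod 781).

560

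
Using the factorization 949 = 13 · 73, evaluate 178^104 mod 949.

Mod 13: 178 ≡ 9; by Fermat, exponent reduces to 104 mod 12 = 8; 9^8 ≡ 3 (mod 13).
Mod 73: 178 ≡ 32; by Fermat, exponent reduces to 104 mod 72 = 32; 32^32 ≡ 55 (mod 73).
Combine by CRT: x ≡ 3 (mod 13), x ≡ 55 (mod 73) ⇒ x ≡ 55 (mod 949).

55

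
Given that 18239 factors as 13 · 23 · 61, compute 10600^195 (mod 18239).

Mod 13: 10600 ≡ 5; by Fermat, exponent reduces to 195 mod 12 = 3; 5^3 ≡ 8 (mod 13).
Mod 23: 10600 ≡ 20; by Fermat, exponent reduces to 195 mod 22 = 19; 20^19 ≡ 17 (mod 23).
Mod 61: 10600 ≡ 47; by Fermat, exponent reduces to 195 mod 60 = 15; 47^15 ≡ 1 (mod 61).
Combine by CRT: x ≡ 8 (mod 13), x ≡ 17 (mod 23), x ≡ 1 (mod 61) ⇒ x ≡ 1282 (mod 18239).

1282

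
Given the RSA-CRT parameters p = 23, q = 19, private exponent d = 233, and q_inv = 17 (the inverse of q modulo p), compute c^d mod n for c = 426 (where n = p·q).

d_p = d mod (p−1) = 233 mod 22 = 13; d_q = d mod (q−1) = 17.
m₁ = c^(d_p) mod p: c ≡ 12 (mod 23), and 12^13 mod 23 = 6.
m₂ = c^(d_q) mod q: c ≡ 8 (mod 19), and 8^17 mod 19 = 12.
h = q_inv·(m₁ − m₂) mod p = 17·(6 − 12) mod 23 = 13.
m = m₂ + h·q = 12 + 13·19 = 259.

259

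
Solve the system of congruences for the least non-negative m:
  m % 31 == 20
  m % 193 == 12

Combine the congruences pairwise.
From m ≡ 20 (mod 31) write m = 20 + 31t. Substituting into m ≡ 12 (mod 193) gives 31t ≡ 185 (mod 193), and since 31⁻¹ ≡ 137 (mod 193), t ≡ 62. Hence m ≡ 20 + 31·62 = 1942 (mod 5983).

1942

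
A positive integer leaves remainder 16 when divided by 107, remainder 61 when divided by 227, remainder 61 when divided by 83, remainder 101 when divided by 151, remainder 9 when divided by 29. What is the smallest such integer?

The moduli are pairwise coprime; N = 107·227·83·151·29 = 8828007073.
N/107 = 82504739; 82504739 ≡ 35 (mod 107); 35·52 ≡ 1, so inverse 52.
N/227 = 38889899; 38889899 ≡ 32 (mod 227); 32·149 ≡ 1, so inverse 149.
N/83 = 106361531; 106361531 ≡ 19 (mod 83); 19·35 ≡ 1, so inverse 35.
N/151 = 58463623; 58463623 ≡ 47 (mod 151); 47·45 ≡ 1, so inverse 45.
N/29 = 304414037; 304414037 ≡ 22 (mod 29); 22·4 ≡ 1, so inverse 4.
t ≡ 16·82504739·52 + 61·38889899·149 + 61·106361531·35 + 101·58463623·45 + 9·304414037·4 = 925872175411.
925872175411 mod 8828007073 = 7759439819.

7759439819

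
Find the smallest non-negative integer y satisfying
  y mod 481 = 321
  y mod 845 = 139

gcd(481, 845) = 13 and 13 | (139 − 321), so the pair is consistent; merging gives y ≡ 16194 (mod 31265), where 31265 = lcm(481, 845).
The solution is unique modulo lcm(481, 845) = 31265.

16194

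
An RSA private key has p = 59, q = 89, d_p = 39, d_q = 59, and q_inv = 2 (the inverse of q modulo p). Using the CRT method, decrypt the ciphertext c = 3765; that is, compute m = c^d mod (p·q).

m₁ = c^(d_p) mod p: c ≡ 48 (mod 59), and 48^39 mod 59 = 7.
m₂ = c^(d_q) mod q: c ≡ 27 (mod 89), and 27^59 mod 89 = 3.
h = q_inv·(m₁ − m₂) mod p = 2·(7 − 3) mod 59 = 8.
m = m₂ + h·q = 3 + 8·89 = 715.

715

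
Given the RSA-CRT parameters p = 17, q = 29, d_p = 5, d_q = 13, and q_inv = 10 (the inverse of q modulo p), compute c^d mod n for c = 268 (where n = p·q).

m₁ = c^(d_p) mod p: c ≡ 13 (mod 17), and 13^5 mod 17 = 13.
m₂ = c^(d_q) mod q: c ≡ 7 (mod 29), and 7^13 mod 29 = 25.
h = q_inv·(m₁ − m₂) mod p = 10·(13 − 25) mod 17 = 16.
m = m₂ + h·q = 25 + 16·29 = 489.

489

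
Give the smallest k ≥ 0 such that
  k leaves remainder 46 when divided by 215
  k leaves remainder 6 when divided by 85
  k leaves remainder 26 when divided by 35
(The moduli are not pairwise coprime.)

Combine the congruences pairwise.
gcd(215, 85) = 5 and 5 | (6 − 46), so the pair is consistent; merging gives k ≡ 261 (mod 3655), where 3655 = lcm(215, 85).
gcd(3655, 35) = 5 and 5 | (26 − 261), so the pair is consistent; merging gives k ≡ 11226 (mod 25585), where 25585 = lcm(3655, 35).
The solution is unique modulo lcm(215, 85, 35) = 25585.

11226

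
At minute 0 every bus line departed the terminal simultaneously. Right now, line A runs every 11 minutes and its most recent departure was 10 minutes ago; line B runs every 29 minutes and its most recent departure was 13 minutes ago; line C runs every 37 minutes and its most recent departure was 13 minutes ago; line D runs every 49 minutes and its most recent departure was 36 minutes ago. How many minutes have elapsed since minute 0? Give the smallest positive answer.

489301

From t ≡ 10 (mod 11) write t = 10 + 11s. Substituting into t ≡ 13 (mod 29) gives 11s ≡ 3 (mod 29), and since 11⁻¹ ≡ 8 (mod 29), s ≡ 24. Hence t ≡ 10 + 11·24 = 274 (mod 319).
From t ≡ 274 (mod 319) write t = 274 + 319s. Substituting into t ≡ 13 (mod 37) gives 319s ≡ 35 (mod 37), and since 23⁻¹ ≡ 29 (mod 37), s ≡ 16. Hence t ≡ 274 + 319·16 = 5378 (mod 11803).
From t ≡ 5378 (mod 11803) write t = 5378 + 11803s. Substituting into t ≡ 36 (mod 49) gives 11803s ≡ 48 (mod 49), and since 43⁻¹ ≡ 8 (mod 49), s ≡ 41. Hence t ≡ 5378 + 11803·41 = 489301 (mod 578347).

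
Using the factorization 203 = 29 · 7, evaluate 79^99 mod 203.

8

Mod 29: 79 ≡ 21; by Fermat, exponent reduces to 99 mod 28 = 15; 21^15 ≡ 8 (mod 29).
Mod 7: 79 ≡ 2; by Fermat, exponent reduces to 99 mod 6 = 3; 2^3 ≡ 1 (mod 7).
Combine by CRT: x ≡ 8 (mod 29), x ≡ 1 (mod 7) ⇒ x ≡ 8 (mod 203).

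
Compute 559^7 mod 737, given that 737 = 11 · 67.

Mod 11: 559 ≡ 9; 9^7 ≡ 4 (mod 11).
Mod 67: 559 ≡ 23; 23^7 ≡ 17 (mod 67).
Combine by CRT: x ≡ 4 (mod 11), x ≡ 17 (mod 67) ⇒ x ≡ 620 (mod 737).

620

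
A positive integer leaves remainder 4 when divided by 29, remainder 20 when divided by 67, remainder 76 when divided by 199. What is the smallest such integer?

The moduli are pairwise coprime; N = 29·67·199 = 386657.
N/29 = 13333; 13333 ≡ 22 (mod 29); 22·4 ≡ 1, so inverse 4.
N/67 = 5771; 5771 ≡ 9 (mod 67); 9·15 ≡ 1, so inverse 15.
N/199 = 1943; 1943 ≡ 152 (mod 199); 152·127 ≡ 1, so inverse 127.
t ≡ 4·13333·4 + 20·5771·15 + 76·1943·127 = 20698464.
20698464 mod 386657 = 205643.

205643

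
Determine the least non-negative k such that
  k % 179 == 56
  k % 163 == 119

20820

From k ≡ 56 (mod 179) write k = 56 + 179t. Substituting into k ≡ 119 (mod 163) gives 179t ≡ 63 (mod 163), and since 16⁻¹ ≡ 51 (mod 163), t ≡ 116. Hence k ≡ 56 + 179·116 = 20820 (mod 29177).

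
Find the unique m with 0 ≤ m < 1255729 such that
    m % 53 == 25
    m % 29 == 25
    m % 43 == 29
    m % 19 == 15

504161

From m ≡ 25 (mod 53) write m = 25 + 53t. Substituting into m ≡ 25 (mod 29) gives 53t ≡ 0 (mod 29), and since 24⁻¹ ≡ 23 (mod 29), t ≡ 0. Hence m ≡ 25 + 53·0 = 25 (mod 1537).
From m ≡ 25 (mod 1537) write m = 25 + 1537t. Substituting into m ≡ 29 (mod 43) gives 1537t ≡ 4 (mod 43), and since 32⁻¹ ≡ 39 (mod 43), t ≡ 27. Hence m ≡ 25 + 1537·27 = 41524 (mod 66091).
From m ≡ 41524 (mod 66091) write m = 41524 + 66091t. Substituting into m ≡ 15 (mod 19) gives 66091t ≡ 6 (mod 19), and since 9⁻¹ ≡ 17 (mod 19), t ≡ 7. Hence m ≡ 41524 + 66091·7 = 504161 (mod 1255729).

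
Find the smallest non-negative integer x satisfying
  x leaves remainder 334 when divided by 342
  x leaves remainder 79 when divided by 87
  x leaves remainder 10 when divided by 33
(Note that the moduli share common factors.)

9910

gcd(342, 87) = 3 and 3 | (79 − 334), so the pair is consistent; merging gives x ≡ 9910 (mod 9918), where 9918 = lcm(342, 87).
gcd(9918, 33) = 3 and 3 | (10 − 9910), so the pair is consistent; merging gives x ≡ 9910 (mod 109098), where 109098 = lcm(9918, 33).
The solution is unique modulo lcm(342, 87, 33) = 109098.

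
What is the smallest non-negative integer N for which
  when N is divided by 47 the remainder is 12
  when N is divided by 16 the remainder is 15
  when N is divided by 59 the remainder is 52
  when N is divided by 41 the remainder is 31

1008303

The moduli are pairwise coprime; M = 47·16·59·41 = 1819088.
M/47 = 38704; 38704 ≡ 23 (mod 47); 23·45 ≡ 1, so inverse 45.
M/16 = 113693; 113693 ≡ 13 (mod 16); 13·5 ≡ 1, so inverse 5.
M/59 = 30832; 30832 ≡ 34 (mod 59); 34·33 ≡ 1, so inverse 33.
M/41 = 44368; 44368 ≡ 6 (mod 41); 6·7 ≡ 1, so inverse 7.
N ≡ 12·38704·45 + 15·113693·5 + 52·30832·33 + 31·44368·7 = 91962703.
91962703 mod 1819088 = 1008303.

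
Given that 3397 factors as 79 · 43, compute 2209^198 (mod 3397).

Mod 79: 2209 ≡ 76; by Fermat, exponent reduces to 198 mod 78 = 42; 76^42 ≡ 52 (mod 79).
Mod 43: 2209 ≡ 16; by Fermat, exponent reduces to 198 mod 42 = 30; 16^30 ≡ 41 (mod 43).
Combine by CRT: x ≡ 52 (mod 79), x ≡ 41 (mod 43) ⇒ x ≡ 1632 (mod 3397).

1632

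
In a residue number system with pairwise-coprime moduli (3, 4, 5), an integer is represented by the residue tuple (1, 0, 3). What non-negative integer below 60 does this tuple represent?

The moduli are pairwise coprime; N = 3·4·5 = 60.
N/3 = 20; 20 ≡ 2 (mod 3); 2·2 ≡ 1, so inverse 2.
N/4 = 15; 15 ≡ 3 (mod 4); 3·3 ≡ 1, so inverse 3.
N/5 = 12; 12 ≡ 2 (mod 5); 2·3 ≡ 1, so inverse 3.
x ≡ 1·20·2 + 0·15·3 + 3·12·3 = 148.
148 mod 60 = 28.

28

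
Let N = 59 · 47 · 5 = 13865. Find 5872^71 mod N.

Mod 59: 5872 ≡ 31; by Fermat, exponent reduces to 71 mod 58 = 13; 31^13 ≡ 30 (mod 59).
Mod 47: 5872 ≡ 44; by Fermat, exponent reduces to 71 mod 46 = 25; 44^25 ≡ 38 (mod 47).
Mod 5: 5872 ≡ 2; by Fermat, exponent reduces to 71 mod 4 = 3; 2^3 ≡ 3 (mod 5).
Combine by CRT: x ≡ 30 (mod 59), x ≡ 38 (mod 47), x ≡ 3 (mod 5) ⇒ x ≡ 1918 (mod 13865).

1918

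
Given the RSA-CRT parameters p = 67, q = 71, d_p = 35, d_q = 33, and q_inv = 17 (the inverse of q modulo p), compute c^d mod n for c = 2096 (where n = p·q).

2304

m₁ = c^(d_p) mod p: c ≡ 19 (mod 67), and 19^35 mod 67 = 26.
m₂ = c^(d_q) mod q: c ≡ 37 (mod 71), and 37^33 mod 71 = 32.
h = q_inv·(m₁ − m₂) mod p = 17·(26 − 32) mod 67 = 32.
m = m₂ + h·q = 32 + 32·71 = 2304.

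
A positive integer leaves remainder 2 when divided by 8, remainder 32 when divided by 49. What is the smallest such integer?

130

Combine the congruences pairwise.
From m ≡ 2 (mod 8) write m = 2 + 8t. Substituting into m ≡ 32 (mod 49) gives 8t ≡ 30 (mod 49), and since 8⁻¹ ≡ 43 (mod 49), t ≡ 16. Hence m ≡ 2 + 8·16 = 130 (mod 392).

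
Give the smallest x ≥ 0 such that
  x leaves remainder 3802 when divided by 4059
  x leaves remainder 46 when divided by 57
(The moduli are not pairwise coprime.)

gcd(4059, 57) = 3 and 3 | (46 − 3802), so the pair is consistent; merging gives x ≡ 44392 (mod 77121), where 77121 = lcm(4059, 57).
The solution is unique modulo lcm(4059, 57) = 77121.

44392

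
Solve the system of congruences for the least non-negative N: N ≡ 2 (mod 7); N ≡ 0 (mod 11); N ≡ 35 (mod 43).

From N ≡ 2 (mod 7) write N = 2 + 7t. Substituting into N ≡ 0 (mod 11) gives 7t ≡ 9 (mod 11), and since 7⁻¹ ≡ 8 (mod 11), t ≡ 6. Hence N ≡ 2 + 7·6 = 44 (mod 77).
From N ≡ 44 (mod 77) write N = 44 + 77t. Substituting into N ≡ 35 (mod 43) gives 77t ≡ 34 (mod 43), and since 34⁻¹ ≡ 19 (mod 43), t ≡ 1. Hence N ≡ 44 + 77·1 = 121 (mod 3311).

121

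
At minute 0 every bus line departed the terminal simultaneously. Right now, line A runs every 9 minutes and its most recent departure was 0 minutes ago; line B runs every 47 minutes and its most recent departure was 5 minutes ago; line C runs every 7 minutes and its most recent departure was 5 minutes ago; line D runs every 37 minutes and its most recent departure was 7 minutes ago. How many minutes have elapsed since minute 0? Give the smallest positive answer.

Combine the congruences pairwise.
From t ≡ 0 (mod 9) write t = 0 + 9s. Substituting into t ≡ 5 (mod 47) gives 9s ≡ 5 (mod 47), and since 9⁻¹ ≡ 21 (mod 47), s ≡ 11. Hence t ≡ 0 + 9·11 = 99 (mod 423).
From t ≡ 99 (mod 423) write t = 99 + 423s. Substituting into t ≡ 5 (mod 7) gives 423s ≡ 4 (mod 7), and since 3⁻¹ ≡ 5 (mod 7), s ≡ 6. Hence t ≡ 99 + 423·6 = 2637 (mod 2961).
From t ≡ 2637 (mod 2961) write t = 2637 + 2961s. Substituting into t ≡ 7 (mod 37) gives 2961s ≡ 34 (mod 37), and since 1⁻¹ ≡ 1 (mod 37), s ≡ 34. Hence t ≡ 2637 + 2961·34 = 103311 (mod 109557).

103311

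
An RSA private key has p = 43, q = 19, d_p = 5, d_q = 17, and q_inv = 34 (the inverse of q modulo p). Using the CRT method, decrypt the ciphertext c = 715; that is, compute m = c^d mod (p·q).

65

m₁ = c^(d_p) mod p: c ≡ 27 (mod 43), and 27^5 mod 43 = 22.
m₂ = c^(d_q) mod q: c ≡ 12 (mod 19), and 12^17 mod 19 = 8.
h = q_inv·(m₁ − m₂) mod p = 34·(22 − 8) mod 43 = 3.
m = m₂ + h·q = 8 + 3·19 = 65.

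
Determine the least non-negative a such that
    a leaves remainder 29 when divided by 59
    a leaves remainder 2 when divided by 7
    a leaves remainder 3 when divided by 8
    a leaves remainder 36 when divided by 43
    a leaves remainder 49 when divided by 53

Combine the congruences pairwise.
From a ≡ 29 (mod 59) write a = 29 + 59t. Substituting into a ≡ 2 (mod 7) gives 59t ≡ 1 (mod 7), and since 3⁻¹ ≡ 5 (mod 7), t ≡ 5. Hence a ≡ 29 + 59·5 = 324 (mod 413).
From a ≡ 324 (mod 413) write a = 324 + 413t. Substituting into a ≡ 3 (mod 8) gives 413t ≡ 7 (mod 8), and since 5⁻¹ ≡ 5 (mod 8), t ≡ 3. Hence a ≡ 324 + 413·3 = 1563 (mod 3304).
From a ≡ 1563 (mod 3304) write a = 1563 + 3304t. Substituting into a ≡ 36 (mod 43) gives 3304t ≡ 21 (mod 43), and since 36⁻¹ ≡ 6 (mod 43), t ≡ 40. Hence a ≡ 1563 + 3304·40 = 133723 (mod 142072).
From a ≡ 133723 (mod 142072) write a = 133723 + 142072t. Substituting into a ≡ 49 (mod 53) gives 142072t ≡ 45 (mod 53), and since 32⁻¹ ≡ 5 (mod 53), t ≡ 13. Hence a ≡ 133723 + 142072·13 = 1980659 (mod 7529816).

1980659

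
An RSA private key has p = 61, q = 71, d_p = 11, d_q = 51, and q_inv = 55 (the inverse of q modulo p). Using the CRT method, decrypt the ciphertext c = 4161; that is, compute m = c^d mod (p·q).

1023

m₁ = c^(d_p) mod p: c ≡ 13 (mod 61), and 13^11 mod 61 = 47.
m₂ = c^(d_q) mod q: c ≡ 43 (mod 71), and 43^51 mod 71 = 29.
h = q_inv·(m₁ − m₂) mod p = 55·(47 − 29) mod 61 = 14.
m = m₂ + h·q = 29 + 14·71 = 1023.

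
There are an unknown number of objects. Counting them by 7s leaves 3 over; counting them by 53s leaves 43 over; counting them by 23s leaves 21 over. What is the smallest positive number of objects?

The moduli are pairwise coprime; M = 7·53·23 = 8533.
M/7 = 1219; 1219 ≡ 1 (mod 7), inverse 1.
M/53 = 161; 161 ≡ 2 (mod 53); 2·27 ≡ 1, so inverse 27.
M/23 = 371; 371 ≡ 3 (mod 23); 3·8 ≡ 1, so inverse 8.
N ≡ 3·1219·1 + 43·161·27 + 21·371·8 = 252906.
252906 mod 8533 = 5449.

5449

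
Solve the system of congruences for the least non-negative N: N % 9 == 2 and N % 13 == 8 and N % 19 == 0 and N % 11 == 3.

21926

The moduli are pairwise coprime; M = 9·13·19·11 = 24453.
M/9 = 2717; 2717 ≡ 8 (mod 9); 8·8 ≡ 1, so inverse 8.
M/13 = 1881; 1881 ≡ 9 (mod 13); 9·3 ≡ 1, so inverse 3.
M/19 = 1287; 1287 ≡ 14 (mod 19); 14·15 ≡ 1, so inverse 15.
M/11 = 2223; 2223 ≡ 1 (mod 11), inverse 1.
N ≡ 2·2717·8 + 8·1881·3 + 0·1287·15 + 3·2223·1 = 95285.
95285 mod 24453 = 21926.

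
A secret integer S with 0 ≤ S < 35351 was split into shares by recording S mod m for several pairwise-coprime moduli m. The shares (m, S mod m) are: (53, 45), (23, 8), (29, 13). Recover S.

From S ≡ 45 (mod 53) write S = 45 + 53t. Substituting into S ≡ 8 (mod 23) gives 53t ≡ 9 (mod 23), and since 7⁻¹ ≡ 10 (mod 23), t ≡ 21. Hence S ≡ 45 + 53·21 = 1158 (mod 1219).
From S ≡ 1158 (mod 1219) write S = 1158 + 1219t. Substituting into S ≡ 13 (mod 29) gives 1219t ≡ 15 (mod 29), and since 1⁻¹ ≡ 1 (mod 29), t ≡ 15. Hence S ≡ 1158 + 1219·15 = 19443 (mod 35351).

19443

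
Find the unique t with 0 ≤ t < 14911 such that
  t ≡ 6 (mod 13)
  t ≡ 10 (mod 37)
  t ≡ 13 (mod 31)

6337

From t ≡ 6 (mod 13) write t = 6 + 13s. Substituting into t ≡ 10 (mod 37) gives 13s ≡ 4 (mod 37), and since 13⁻¹ ≡ 20 (mod 37), s ≡ 6. Hence t ≡ 6 + 13·6 = 84 (mod 481).
From t ≡ 84 (mod 481) write t = 84 + 481s. Substituting into t ≡ 13 (mod 31) gives 481s ≡ 22 (mod 31), and since 16⁻¹ ≡ 2 (mod 31), s ≡ 13. Hence t ≡ 84 + 481·13 = 6337 (mod 14911).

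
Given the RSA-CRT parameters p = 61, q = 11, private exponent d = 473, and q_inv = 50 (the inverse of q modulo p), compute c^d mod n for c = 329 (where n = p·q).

d_p = d mod (p−1) = 473 mod 60 = 53; d_q = d mod (q−1) = 3.
m₁ = c^(d_p) mod p: c ≡ 24 (mod 61), and 24^53 mod 61 = 23.
m₂ = c^(d_q) mod q: c ≡ 10 (mod 11), and 10^3 mod 11 = 10.
h = q_inv·(m₁ − m₂) mod p = 50·(23 − 10) mod 61 = 40.
m = m₂ + h·q = 10 + 40·11 = 450.

450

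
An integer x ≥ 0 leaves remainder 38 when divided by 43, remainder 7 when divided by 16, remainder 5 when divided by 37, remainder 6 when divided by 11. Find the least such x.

The moduli are pairwise coprime; N = 43·16·37·11 = 280016.
N/43 = 6512; 6512 ≡ 19 (mod 43); 19·34 ≡ 1, so inverse 34.
N/16 = 17501; 17501 ≡ 13 (mod 16); 13·5 ≡ 1, so inverse 5.
N/37 = 7568; 7568 ≡ 20 (mod 37); 20·13 ≡ 1, so inverse 13.
N/11 = 25456; 25456 ≡ 2 (mod 11); 2·6 ≡ 1, so inverse 6.
x ≡ 38·6512·34 + 7·17501·5 + 5·7568·13 + 6·25456·6 = 10434375.
10434375 mod 280016 = 73783.

73783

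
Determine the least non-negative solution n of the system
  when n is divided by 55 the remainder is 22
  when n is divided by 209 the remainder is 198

gcd(55, 209) = 11 and 11 | (198 − 22), so the pair is consistent; merging gives n ≡ 407 (mod 1045), where 1045 = lcm(55, 209).
The solution is unique modulo lcm(55, 209) = 1045.

407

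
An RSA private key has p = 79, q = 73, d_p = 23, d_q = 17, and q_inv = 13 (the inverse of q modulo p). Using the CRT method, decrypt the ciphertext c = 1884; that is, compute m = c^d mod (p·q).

m₁ = c^(d_p) mod p: c ≡ 67 (mod 79), and 67^23 mod 79 = 8.
m₂ = c^(d_q) mod q: c ≡ 59 (mod 73), and 59^17 mod 73 = 45.
h = q_inv·(m₁ − m₂) mod p = 13·(8 − 45) mod 79 = 72.
m = m₂ + h·q = 45 + 72·73 = 5301.

5301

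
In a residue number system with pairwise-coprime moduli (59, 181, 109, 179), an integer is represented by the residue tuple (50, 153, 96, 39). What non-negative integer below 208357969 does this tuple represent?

The moduli are pairwise coprime; N = 59·181·109·179 = 208357969.
N/59 = 3531491; 3531491 ≡ 46 (mod 59); 46·9 ≡ 1, so inverse 9.
N/181 = 1151149; 1151149 ≡ 170 (mod 181); 170·148 ≡ 1, so inverse 148.
N/109 = 1911541; 1911541 ≡ 8 (mod 109); 8·41 ≡ 1, so inverse 41.
N/179 = 1164011; 1164011 ≡ 153 (mod 179); 153·117 ≡ 1, so inverse 117.
x ≡ 50·3531491·9 + 153·1151149·148 + 96·1911541·41 + 39·1164011·117 = 40490996475.
40490996475 mod 208357969 = 69550489.

69550489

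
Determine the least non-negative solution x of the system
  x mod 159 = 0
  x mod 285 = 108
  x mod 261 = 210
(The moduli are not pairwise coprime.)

gcd(159, 285) = 3 and 3 | (108 − 0), so the pair is consistent; merging gives x ≡ 10653 (mod 15105), where 15105 = lcm(159, 285).
gcd(15105, 261) = 3 and 3 | (210 − 10653), so the pair is consistent; merging gives x ≡ 131493 (mod 1314135), where 1314135 = lcm(15105, 261).
The solution is unique modulo lcm(159, 285, 261) = 1314135.

131493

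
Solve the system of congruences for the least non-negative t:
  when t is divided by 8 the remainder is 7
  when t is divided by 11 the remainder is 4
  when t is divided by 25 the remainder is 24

The moduli are pairwise coprime; N = 8·11·25 = 2200.
N/8 = 275; 275 ≡ 3 (mod 8); 3·3 ≡ 1, so inverse 3.
N/11 = 200; 200 ≡ 2 (mod 11); 2·6 ≡ 1, so inverse 6.
N/25 = 88; 88 ≡ 13 (mod 25); 13·2 ≡ 1, so inverse 2.
t ≡ 7·275·3 + 4·200·6 + 24·88·2 = 14799.
14799 mod 2200 = 1599.

1599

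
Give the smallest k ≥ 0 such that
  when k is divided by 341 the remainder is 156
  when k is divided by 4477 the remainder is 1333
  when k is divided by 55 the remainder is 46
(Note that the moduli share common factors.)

Combine the congruences pairwise.
gcd(341, 4477) = 11 and 11 | (1333 − 156), so the pair is consistent; merging gives k ≡ 55057 (mod 138787), where 138787 = lcm(341, 4477).
gcd(138787, 55) = 11 and 11 | (46 − 55057), so the pair is consistent; merging gives k ≡ 332631 (mod 693935), where 693935 = lcm(138787, 55).
The solution is unique modulo lcm(341, 4477, 55) = 693935.

332631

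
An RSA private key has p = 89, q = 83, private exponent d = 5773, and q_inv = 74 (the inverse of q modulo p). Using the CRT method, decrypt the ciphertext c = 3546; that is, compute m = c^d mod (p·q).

6860

d_p = d mod (p−1) = 5773 mod 88 = 53; d_q = d mod (q−1) = 33.
m₁ = c^(d_p) mod p: c ≡ 75 (mod 89), and 75^53 mod 89 = 7.
m₂ = c^(d_q) mod q: c ≡ 60 (mod 83), and 60^33 mod 83 = 54.
h = q_inv·(m₁ − m₂) mod p = 74·(7 − 54) mod 89 = 82.
m = m₂ + h·q = 54 + 82·83 = 6860.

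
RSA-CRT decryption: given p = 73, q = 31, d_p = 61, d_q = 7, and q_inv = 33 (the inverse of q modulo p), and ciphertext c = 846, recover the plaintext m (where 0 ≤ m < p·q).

103

m₁ = c^(d_p) mod p: c ≡ 43 (mod 73), and 43^61 mod 73 = 30.
m₂ = c^(d_q) mod q: c ≡ 9 (mod 31), and 9^7 mod 31 = 10.
h = q_inv·(m₁ − m₂) mod p = 33·(30 − 10) mod 73 = 3.
m = m₂ + h·q = 10 + 3·31 = 103.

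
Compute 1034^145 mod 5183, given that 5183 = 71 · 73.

Mod 71: 1034 ≡ 40; by Fermat, exponent reduces to 145 mod 70 = 5; 40^5 ≡ 37 (mod 71).
Mod 73: 1034 ≡ 12; by Fermat, exponent reduces to 145 mod 72 = 1; 12^1 ≡ 12 (mod 73).
Combine by CRT: x ≡ 37 (mod 71), x ≡ 12 (mod 73) ⇒ x ≡ 3516 (mod 5183).

3516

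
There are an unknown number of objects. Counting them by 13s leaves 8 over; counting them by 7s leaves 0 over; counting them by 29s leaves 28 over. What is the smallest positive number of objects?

840

The moduli are pairwise coprime; M = 13·7·29 = 2639.
M/13 = 203; 203 ≡ 8 (mod 13); 8·5 ≡ 1, so inverse 5.
M/7 = 377; 377 ≡ 6 (mod 7); 6·6 ≡ 1, so inverse 6.
M/29 = 91; 91 ≡ 4 (mod 29); 4·22 ≡ 1, so inverse 22.
N ≡ 8·203·5 + 0·377·6 + 28·91·22 = 64176.
64176 mod 2639 = 840.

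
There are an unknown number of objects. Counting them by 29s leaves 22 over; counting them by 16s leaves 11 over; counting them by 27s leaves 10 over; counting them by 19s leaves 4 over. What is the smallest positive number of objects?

60139

The moduli are pairwise coprime; M = 29·16·27·19 = 238032.
M/29 = 8208; 8208 ≡ 1 (mod 29), inverse 1.
M/16 = 14877; 14877 ≡ 13 (mod 16); 13·5 ≡ 1, so inverse 5.
M/27 = 8816; 8816 ≡ 14 (mod 27); 14·2 ≡ 1, so inverse 2.
M/19 = 12528; 12528 ≡ 7 (mod 19); 7·11 ≡ 1, so inverse 11.
N ≡ 22·8208·1 + 11·14877·5 + 10·8816·2 + 4·12528·11 = 1726363.
1726363 mod 238032 = 60139.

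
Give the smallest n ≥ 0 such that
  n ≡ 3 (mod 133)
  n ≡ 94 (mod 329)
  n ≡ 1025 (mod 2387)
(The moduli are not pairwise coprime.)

77409

gcd(133, 329) = 7 and 7 | (94 − 3), so the pair is consistent; merging gives n ≡ 2397 (mod 6251), where 6251 = lcm(133, 329).
gcd(6251, 2387) = 7 and 7 | (1025 − 2397), so the pair is consistent; merging gives n ≡ 77409 (mod 2131591), where 2131591 = lcm(6251, 2387).
The solution is unique modulo lcm(133, 329, 2387) = 2131591.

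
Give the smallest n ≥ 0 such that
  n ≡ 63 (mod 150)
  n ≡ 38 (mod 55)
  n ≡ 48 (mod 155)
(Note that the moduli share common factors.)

37713

gcd(150, 55) = 5 and 5 | (38 − 63), so the pair is consistent; merging gives n ≡ 1413 (mod 1650), where 1650 = lcm(150, 55).
gcd(1650, 155) = 5 and 5 | (48 − 1413), so the pair is consistent; merging gives n ≡ 37713 (mod 51150), where 51150 = lcm(1650, 155).
The solution is unique modulo lcm(150, 55, 155) = 51150.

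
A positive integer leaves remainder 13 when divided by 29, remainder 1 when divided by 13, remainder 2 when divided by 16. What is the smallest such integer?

Combine the congruences pairwise.
From k ≡ 13 (mod 29) write k = 13 + 29t. Substituting into k ≡ 1 (mod 13) gives 29t ≡ 1 (mod 13), and since 3⁻¹ ≡ 9 (mod 13), t ≡ 9. Hence k ≡ 13 + 29·9 = 274 (mod 377).
From k ≡ 274 (mod 377) write k = 274 + 377t. Substituting into k ≡ 2 (mod 16) gives 377t ≡ 0 (mod 16), and since 9⁻¹ ≡ 9 (mod 16), t ≡ 0. Hence k ≡ 274 + 377·0 = 274 (mod 6032).

274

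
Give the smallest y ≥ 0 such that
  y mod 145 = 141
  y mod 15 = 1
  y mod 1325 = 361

24211

Combine the congruences pairwise.
gcd(145, 15) = 5 and 5 | (1 − 141), so the pair is consistent; merging gives y ≡ 286 (mod 435), where 435 = lcm(145, 15).
gcd(435, 1325) = 5 and 5 | (361 − 286), so the pair is consistent; merging gives y ≡ 24211 (mod 115275), where 115275 = lcm(435, 1325).
The solution is unique modulo lcm(145, 15, 1325) = 115275.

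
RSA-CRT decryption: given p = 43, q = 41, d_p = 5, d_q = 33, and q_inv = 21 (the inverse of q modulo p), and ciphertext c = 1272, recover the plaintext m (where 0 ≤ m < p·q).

m₁ = c^(d_p) mod p: c ≡ 25 (mod 43), and 25^5 mod 43 = 24.
m₂ = c^(d_q) mod q: c ≡ 1 (mod 41), and 1^33 mod 41 = 1.
h = q_inv·(m₁ − m₂) mod p = 21·(24 − 1) mod 43 = 10.
m = m₂ + h·q = 1 + 10·41 = 411.

411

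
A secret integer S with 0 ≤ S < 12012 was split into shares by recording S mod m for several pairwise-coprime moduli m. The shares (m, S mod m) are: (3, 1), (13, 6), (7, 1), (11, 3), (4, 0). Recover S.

From S ≡ 1 (mod 3) write S = 1 + 3t. Substituting into S ≡ 6 (mod 13) gives 3t ≡ 5 (mod 13), and since 3⁻¹ ≡ 9 (mod 13), t ≡ 6. Hence S ≡ 1 + 3·6 = 19 (mod 39).
From S ≡ 19 (mod 39) write S = 19 + 39t. Substituting into S ≡ 1 (mod 7) gives 39t ≡ 3 (mod 7), and since 4⁻¹ ≡ 2 (mod 7), t ≡ 6. Hence S ≡ 19 + 39·6 = 253 (mod 273).
From S ≡ 253 (mod 273) write S = 253 + 273t. Substituting into S ≡ 3 (mod 11) gives 273t ≡ 3 (mod 11), and since 9⁻¹ ≡ 5 (mod 11), t ≡ 4. Hence S ≡ 253 + 273·4 = 1345 (mod 3003).
From S ≡ 1345 (mod 3003) write S = 1345 + 3003t. Substituting into S ≡ 0 (mod 4) gives 3003t ≡ 3 (mod 4), and since 3⁻¹ ≡ 3 (mod 4), t ≡ 1. Hence S ≡ 1345 + 3003·1 = 4348 (mod 12012).

4348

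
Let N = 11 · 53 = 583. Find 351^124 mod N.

Mod 11: 351 ≡ 10; by Fermat, exponent reduces to 124 mod 10 = 4; 10^4 ≡ 1 (mod 11).
Mod 53: 351 ≡ 33; by Fermat, exponent reduces to 124 mod 52 = 20; 33^20 ≡ 47 (mod 53).
Combine by CRT: x ≡ 1 (mod 11), x ≡ 47 (mod 53) ⇒ x ≡ 100 (mod 583).

100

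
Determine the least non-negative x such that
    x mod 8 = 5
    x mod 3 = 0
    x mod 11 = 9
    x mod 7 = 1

141

From x ≡ 5 (mod 8) write x = 5 + 8t. Substituting into x ≡ 0 (mod 3) gives 8t ≡ 1 (mod 3), and since 2⁻¹ ≡ 2 (mod 3), t ≡ 2. Hence x ≡ 5 + 8·2 = 21 (mod 24).
From x ≡ 21 (mod 24) write x = 21 + 24t. Substituting into x ≡ 9 (mod 11) gives 24t ≡ 10 (mod 11), and since 2⁻¹ ≡ 6 (mod 11), t ≡ 5. Hence x ≡ 21 + 24·5 = 141 (mod 264).
From x ≡ 141 (mod 264) write x = 141 + 264t. Substituting into x ≡ 1 (mod 7) gives 264t ≡ 0 (mod 7), and since 5⁻¹ ≡ 3 (mod 7), t ≡ 0. Hence x ≡ 141 + 264·0 = 141 (mod 1848).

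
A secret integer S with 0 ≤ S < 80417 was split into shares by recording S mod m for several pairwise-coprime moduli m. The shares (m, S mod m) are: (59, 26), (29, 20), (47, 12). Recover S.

The moduli are pairwise coprime; N = 59·29·47 = 80417.
N/59 = 1363; 1363 ≡ 6 (mod 59); 6·10 ≡ 1, so inverse 10.
N/29 = 2773; 2773 ≡ 18 (mod 29); 18·21 ≡ 1, so inverse 21.
N/47 = 1711; 1711 ≡ 19 (mod 47); 19·5 ≡ 1, so inverse 5.
S ≡ 26·1363·10 + 20·2773·21 + 12·1711·5 = 1621700.
1621700 mod 80417 = 13360.

13360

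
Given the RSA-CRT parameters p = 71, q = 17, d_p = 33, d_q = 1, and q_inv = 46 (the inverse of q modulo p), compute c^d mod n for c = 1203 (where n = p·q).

812

m₁ = c^(d_p) mod p: c ≡ 67 (mod 71), and 67^33 mod 71 = 31.
m₂ = c^(d_q) mod q: c ≡ 13 (mod 17), and 13^1 mod 17 = 13.
h = q_inv·(m₁ − m₂) mod p = 46·(31 − 13) mod 71 = 47.
m = m₂ + h·q = 13 + 47·17 = 812.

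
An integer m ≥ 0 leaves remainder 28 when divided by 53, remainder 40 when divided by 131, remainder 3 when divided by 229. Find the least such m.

Combine the congruences pairwise.
From m ≡ 28 (mod 53) write m = 28 + 53t. Substituting into m ≡ 40 (mod 131) gives 53t ≡ 12 (mod 131), and since 53⁻¹ ≡ 89 (mod 131), t ≡ 20. Hence m ≡ 28 + 53·20 = 1088 (mod 6943).
From m ≡ 1088 (mod 6943) write m = 1088 + 6943t. Substituting into m ≡ 3 (mod 229) gives 6943t ≡ 60 (mod 229), and since 73⁻¹ ≡ 160 (mod 229), t ≡ 211. Hence m ≡ 1088 + 6943·211 = 1466061 (mod 1589947).

1466061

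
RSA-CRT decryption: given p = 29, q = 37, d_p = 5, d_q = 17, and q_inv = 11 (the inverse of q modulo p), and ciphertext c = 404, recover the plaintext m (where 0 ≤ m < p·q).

m₁ = c^(d_p) mod p: c ≡ 27 (mod 29), and 27^5 mod 29 = 26.
m₂ = c^(d_q) mod q: c ≡ 34 (mod 37), and 34^17 mod 37 = 12.
h = q_inv·(m₁ − m₂) mod p = 11·(26 − 12) mod 29 = 9.
m = m₂ + h·q = 12 + 9·37 = 345.

345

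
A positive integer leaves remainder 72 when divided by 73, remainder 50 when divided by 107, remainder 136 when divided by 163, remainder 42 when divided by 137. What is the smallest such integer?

The moduli are pairwise coprime; N = 73·107·163·137 = 174427441.
N/73 = 2389417; 2389417 ≡ 54 (mod 73); 54·23 ≡ 1, so inverse 23.
N/107 = 1630163; 1630163 ≡ 18 (mod 107); 18·6 ≡ 1, so inverse 6.
N/163 = 1070107; 1070107 ≡ 12 (mod 163); 12·68 ≡ 1, so inverse 68.
N/137 = 1273193; 1273193 ≡ 52 (mod 137); 52·29 ≡ 1, so inverse 29.
m ≡ 72·2389417·23 + 50·1630163·6 + 136·1070107·68 + 42·1273193·29 = 15893022062.
15893022062 mod 174427441 = 20124931.

20124931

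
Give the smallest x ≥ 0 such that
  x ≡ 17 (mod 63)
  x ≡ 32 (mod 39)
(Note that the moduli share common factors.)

gcd(63, 39) = 3 and 3 | (32 − 17), so the pair is consistent; merging gives x ≡ 773 (mod 819), where 819 = lcm(63, 39).
The solution is unique modulo lcm(63, 39) = 819.

773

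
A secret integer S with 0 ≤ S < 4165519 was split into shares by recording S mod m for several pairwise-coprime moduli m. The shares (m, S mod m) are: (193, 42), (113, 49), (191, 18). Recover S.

The moduli are pairwise coprime; N = 193·113·191 = 4165519.
N/193 = 21583; 21583 ≡ 160 (mod 193); 160·76 ≡ 1, so inverse 76.
N/113 = 36863; 36863 ≡ 25 (mod 113); 25·104 ≡ 1, so inverse 104.
N/191 = 21809; 21809 ≡ 35 (mod 191); 35·131 ≡ 1, so inverse 131.
S ≡ 42·21583·76 + 49·36863·104 + 18·21809·131 = 308172406.
308172406 mod 4165519 = 4089519.

4089519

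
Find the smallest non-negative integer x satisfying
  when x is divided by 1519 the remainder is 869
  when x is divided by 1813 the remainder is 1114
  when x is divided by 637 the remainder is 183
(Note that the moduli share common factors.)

gcd(1519, 1813) = 49 and 49 | (1114 − 869), so the pair is consistent; merging gives x ≡ 46439 (mod 56203), where 56203 = lcm(1519, 1813).
gcd(56203, 637) = 49 and 49 | (183 − 46439), so the pair is consistent; merging gives x ≡ 383657 (mod 730639), where 730639 = lcm(56203, 637).
The solution is unique modulo lcm(1519, 1813, 637) = 730639.

383657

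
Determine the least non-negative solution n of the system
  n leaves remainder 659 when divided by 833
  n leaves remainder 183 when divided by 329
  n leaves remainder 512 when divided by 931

Combine the congruences pairwise.
gcd(833, 329) = 7 and 7 | (183 − 659), so the pair is consistent; merging gives n ≡ 28148 (mod 39151), where 39151 = lcm(833, 329).
gcd(39151, 931) = 49 and 49 | (512 − 28148), so the pair is consistent; merging gives n ≡ 263054 (mod 743869), where 743869 = lcm(39151, 931).
The solution is unique modulo lcm(833, 329, 931) = 743869.

263054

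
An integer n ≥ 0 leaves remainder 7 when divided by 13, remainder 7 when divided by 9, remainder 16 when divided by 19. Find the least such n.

The moduli are pairwise coprime; M = 13·9·19 = 2223.
M/13 = 171; 171 ≡ 2 (mod 13); 2·7 ≡ 1, so inverse 7.
M/9 = 247; 247 ≡ 4 (mod 9); 4·7 ≡ 1, so inverse 7.
M/19 = 117; 117 ≡ 3 (mod 19); 3·13 ≡ 1, so inverse 13.
n ≡ 7·171·7 + 7·247·7 + 16·117·13 = 44818.
44818 mod 2223 = 358.

358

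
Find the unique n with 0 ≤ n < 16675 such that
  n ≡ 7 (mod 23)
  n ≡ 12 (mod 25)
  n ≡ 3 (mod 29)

Combine the congruences pairwise.
From n ≡ 7 (mod 23) write n = 7 + 23t. Substituting into n ≡ 12 (mod 25) gives 23t ≡ 5 (mod 25), and since 23⁻¹ ≡ 12 (mod 25), t ≡ 10. Hence n ≡ 7 + 23·10 = 237 (mod 575).
From n ≡ 237 (mod 575) write n = 237 + 575t. Substituting into n ≡ 3 (mod 29) gives 575t ≡ 27 (mod 29), and since 24⁻¹ ≡ 23 (mod 29), t ≡ 12. Hence n ≡ 237 + 575·12 = 7137 (mod 16675).

7137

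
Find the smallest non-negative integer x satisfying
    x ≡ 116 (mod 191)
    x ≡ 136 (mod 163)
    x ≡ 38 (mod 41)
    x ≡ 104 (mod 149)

108347540

The moduli are pairwise coprime; N = 191·163·41·149 = 190191497.
N/191 = 995767; 995767 ≡ 84 (mod 191); 84·166 ≡ 1, so inverse 166.
N/163 = 1166819; 1166819 ≡ 65 (mod 163); 65·158 ≡ 1, so inverse 158.
N/41 = 4638817; 4638817 ≡ 36 (mod 41); 36·8 ≡ 1, so inverse 8.
N/149 = 1276453; 1276453 ≡ 119 (mod 149); 119·144 ≡ 1, so inverse 144.
x ≡ 116·995767·166 + 136·1166819·158 + 38·4638817·8 + 104·1276453·144 = 64773456520.
64773456520 mod 190191497 = 108347540.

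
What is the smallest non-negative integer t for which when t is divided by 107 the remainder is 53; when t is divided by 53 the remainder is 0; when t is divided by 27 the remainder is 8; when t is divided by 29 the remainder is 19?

1735379

Combine the congruences pairwise.
From t ≡ 53 (mod 107) write t = 53 + 107s. Substituting into t ≡ 0 (mod 53) gives 107s ≡ 0 (mod 53), and since 1⁻¹ ≡ 1 (mod 53), s ≡ 0. Hence t ≡ 53 + 107·0 = 53 (mod 5671).
From t ≡ 53 (mod 5671) write t = 53 + 5671s. Substituting into t ≡ 8 (mod 27) gives 5671s ≡ 9 (mod 27), and since 1⁻¹ ≡ 1 (mod 27), s ≡ 9. Hence t ≡ 53 + 5671·9 = 51092 (mod 153117).
From t ≡ 51092 (mod 153117) write t = 51092 + 153117s. Substituting into t ≡ 19 (mod 29) gives 153117s ≡ 25 (mod 29), and since 26⁻¹ ≡ 19 (mod 29), s ≡ 11. Hence t ≡ 51092 + 153117·11 = 1735379 (mod 4440393).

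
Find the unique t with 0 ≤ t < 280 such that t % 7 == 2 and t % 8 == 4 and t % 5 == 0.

100

From t ≡ 2 (mod 7) write t = 2 + 7s. Substituting into t ≡ 4 (mod 8) gives 7s ≡ 2 (mod 8), and since 7⁻¹ ≡ 7 (mod 8), s ≡ 6. Hence t ≡ 2 + 7·6 = 44 (mod 56).
From t ≡ 44 (mod 56) write t = 44 + 56s. Substituting into t ≡ 0 (mod 5) gives 56s ≡ 1 (mod 5), and since 1⁻¹ ≡ 1 (mod 5), s ≡ 1. Hence t ≡ 44 + 56·1 = 100 (mod 280).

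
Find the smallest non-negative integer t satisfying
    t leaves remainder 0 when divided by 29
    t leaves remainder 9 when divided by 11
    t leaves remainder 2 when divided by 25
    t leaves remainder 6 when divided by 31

99702

The moduli are pairwise coprime; N = 29·11·25·31 = 247225.
N/29 = 8525; 8525 ≡ 28 (mod 29); 28·28 ≡ 1, so inverse 28.
N/11 = 22475; 22475 ≡ 2 (mod 11); 2·6 ≡ 1, so inverse 6.
N/25 = 9889; 9889 ≡ 14 (mod 25); 14·9 ≡ 1, so inverse 9.
N/31 = 7975; 7975 ≡ 8 (mod 31); 8·4 ≡ 1, so inverse 4.
t ≡ 0·8525·28 + 9·22475·6 + 2·9889·9 + 6·7975·4 = 1583052.
1583052 mod 247225 = 99702.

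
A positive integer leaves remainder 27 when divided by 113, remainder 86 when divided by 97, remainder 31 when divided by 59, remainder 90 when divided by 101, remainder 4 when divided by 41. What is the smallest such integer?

1555019017

The moduli are pairwise coprime; N = 113·97·59·101·41 = 2677980559.
N/113 = 23698943; 23698943 ≡ 18 (mod 113); 18·44 ≡ 1, so inverse 44.
N/97 = 27608047; 27608047 ≡ 4 (mod 97); 4·73 ≡ 1, so inverse 73.
N/59 = 45389501; 45389501 ≡ 34 (mod 59); 34·33 ≡ 1, so inverse 33.
N/101 = 26514659; 26514659 ≡ 38 (mod 101); 38·8 ≡ 1, so inverse 8.
N/41 = 65316599; 65316599 ≡ 32 (mod 41); 32·9 ≡ 1, so inverse 9.
m ≡ 27·23698943·44 + 86·27608047·73 + 31·45389501·33 + 90·26514659·8 + 4·65316599·9 = 269353074917.
269353074917 mod 2677980559 = 1555019017.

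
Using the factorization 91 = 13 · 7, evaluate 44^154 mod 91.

51

Mod 13: 44 ≡ 5; by Fermat, exponent reduces to 154 mod 12 = 10; 5^10 ≡ 12 (mod 13).
Mod 7: 44 ≡ 2; by Fermat, exponent reduces to 154 mod 6 = 4; 2^4 ≡ 2 (mod 7).
Combine by CRT: x ≡ 12 (mod 13), x ≡ 2 (mod 7) ⇒ x ≡ 51 (mod 91).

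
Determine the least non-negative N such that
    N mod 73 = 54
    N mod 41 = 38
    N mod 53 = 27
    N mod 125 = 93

From N ≡ 54 (mod 73) write N = 54 + 73t. Substituting into N ≡ 38 (mod 41) gives 73t ≡ 25 (mod 41), and since 32⁻¹ ≡ 9 (mod 41), t ≡ 20. Hence N ≡ 54 + 73·20 = 1514 (mod 2993).
From N ≡ 1514 (mod 2993) write N = 1514 + 2993t. Substituting into N ≡ 27 (mod 53) gives 2993t ≡ 50 (mod 53), and since 25⁻¹ ≡ 17 (mod 53), t ≡ 2. Hence N ≡ 1514 + 2993·2 = 7500 (mod 158629).
From N ≡ 7500 (mod 158629) write N = 7500 + 158629t. Substituting into N ≡ 93 (mod 125) gives 158629t ≡ 93 (mod 125), and since 4⁻¹ ≡ 94 (mod 125), t ≡ 117. Hence N ≡ 7500 + 158629·117 = 18567093 (mod 19828625).

18567093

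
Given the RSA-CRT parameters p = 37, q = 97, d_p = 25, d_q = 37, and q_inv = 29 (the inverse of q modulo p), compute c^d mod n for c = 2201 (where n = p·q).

246

m₁ = c^(d_p) mod p: c ≡ 18 (mod 37), and 18^25 mod 37 = 24.
m₂ = c^(d_q) mod q: c ≡ 67 (mod 97), and 67^37 mod 97 = 52.
h = q_inv·(m₁ − m₂) mod p = 29·(24 − 52) mod 37 = 2.
m = m₂ + h·q = 52 + 2·97 = 246.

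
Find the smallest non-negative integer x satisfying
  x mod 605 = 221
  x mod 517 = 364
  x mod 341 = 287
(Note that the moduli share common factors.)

473936

gcd(605, 517) = 11 and 11 | (364 − 221), so the pair is consistent; merging gives x ≡ 18976 (mod 28435), where 28435 = lcm(605, 517).
gcd(28435, 341) = 11 and 11 | (287 − 18976), so the pair is consistent; merging gives x ≡ 473936 (mod 881485), where 881485 = lcm(28435, 341).
The solution is unique modulo lcm(605, 517, 341) = 881485.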